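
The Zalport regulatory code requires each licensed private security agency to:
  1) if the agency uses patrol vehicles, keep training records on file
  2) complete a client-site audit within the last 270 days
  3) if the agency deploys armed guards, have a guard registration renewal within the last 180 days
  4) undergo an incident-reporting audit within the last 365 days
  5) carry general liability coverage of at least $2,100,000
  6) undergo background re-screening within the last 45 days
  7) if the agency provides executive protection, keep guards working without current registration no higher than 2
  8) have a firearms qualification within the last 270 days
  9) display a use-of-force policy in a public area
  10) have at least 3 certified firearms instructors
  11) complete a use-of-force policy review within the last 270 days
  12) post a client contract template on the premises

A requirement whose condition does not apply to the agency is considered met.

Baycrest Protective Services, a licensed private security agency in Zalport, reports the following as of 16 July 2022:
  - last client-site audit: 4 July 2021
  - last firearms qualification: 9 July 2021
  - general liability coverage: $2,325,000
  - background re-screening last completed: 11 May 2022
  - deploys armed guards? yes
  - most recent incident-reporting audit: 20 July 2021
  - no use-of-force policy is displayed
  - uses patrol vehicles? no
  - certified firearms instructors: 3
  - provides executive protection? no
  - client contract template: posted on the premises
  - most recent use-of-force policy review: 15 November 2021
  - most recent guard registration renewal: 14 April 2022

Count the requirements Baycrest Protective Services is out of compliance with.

4

1. condition 'uses patrol vehicles' does not hold → requirement n/a → met
2. client-site audit 377 days ago vs limit 270 → not met
3. condition 'deploys armed guards' holds; guard registration renewal 93 days ago vs limit 180 → met
4. incident-reporting audit 361 days ago vs limit 365 → met
5. general liability coverage $2,325,000 ≥ $2,100,000 → met
6. background re-screening 66 days ago vs limit 45 → not met
7. condition 'provides executive protection' does not hold → requirement n/a → met
8. firearms qualification 372 days ago vs limit 270 → not met
9. use-of-force policy absent → not met
10. certified firearms instructors 3 ≥ 3 → met
11. use-of-force policy review 243 days ago vs limit 270 → met
12. client contract template present → met
Not met: 4 of 12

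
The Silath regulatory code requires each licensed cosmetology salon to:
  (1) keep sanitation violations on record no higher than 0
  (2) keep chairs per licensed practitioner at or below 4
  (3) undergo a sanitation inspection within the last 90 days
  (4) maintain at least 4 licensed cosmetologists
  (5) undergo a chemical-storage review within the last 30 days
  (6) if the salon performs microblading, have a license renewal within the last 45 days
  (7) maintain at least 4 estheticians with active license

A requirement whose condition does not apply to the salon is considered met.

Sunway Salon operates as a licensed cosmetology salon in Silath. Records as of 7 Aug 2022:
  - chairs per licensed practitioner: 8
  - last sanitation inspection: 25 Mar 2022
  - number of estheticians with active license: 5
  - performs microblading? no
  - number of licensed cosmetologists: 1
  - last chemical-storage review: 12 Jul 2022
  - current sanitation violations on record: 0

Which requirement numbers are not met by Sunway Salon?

1. sanitation violations on record 0 ≤ 0 → met
2. chairs per licensed practitioner 8 > 4 → not met
3. sanitation inspection 135 days ago vs limit 90 → not met
4. licensed cosmetologists 1 < 4 → not met
5. chemical-storage review 26 days ago vs limit 30 → met
6. condition 'performs microblading' does not hold → requirement n/a → met
7. estheticians with active license 5 ≥ 4 → met
Not met: 2, 3, 4

2, 3, 4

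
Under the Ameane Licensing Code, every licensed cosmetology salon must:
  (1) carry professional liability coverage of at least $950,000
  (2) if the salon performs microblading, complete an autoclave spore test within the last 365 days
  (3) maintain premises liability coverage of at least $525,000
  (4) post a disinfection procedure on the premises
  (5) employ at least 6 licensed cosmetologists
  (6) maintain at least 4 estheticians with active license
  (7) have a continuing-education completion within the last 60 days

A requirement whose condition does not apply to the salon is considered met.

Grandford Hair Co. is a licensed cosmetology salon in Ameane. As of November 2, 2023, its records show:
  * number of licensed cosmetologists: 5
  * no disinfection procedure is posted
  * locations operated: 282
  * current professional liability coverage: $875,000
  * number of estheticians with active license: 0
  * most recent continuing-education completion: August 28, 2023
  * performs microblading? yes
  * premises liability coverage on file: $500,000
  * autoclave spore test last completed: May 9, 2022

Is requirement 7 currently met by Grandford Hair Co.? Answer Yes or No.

7. continuing-education completion 66 days ago vs limit 60 → not met

No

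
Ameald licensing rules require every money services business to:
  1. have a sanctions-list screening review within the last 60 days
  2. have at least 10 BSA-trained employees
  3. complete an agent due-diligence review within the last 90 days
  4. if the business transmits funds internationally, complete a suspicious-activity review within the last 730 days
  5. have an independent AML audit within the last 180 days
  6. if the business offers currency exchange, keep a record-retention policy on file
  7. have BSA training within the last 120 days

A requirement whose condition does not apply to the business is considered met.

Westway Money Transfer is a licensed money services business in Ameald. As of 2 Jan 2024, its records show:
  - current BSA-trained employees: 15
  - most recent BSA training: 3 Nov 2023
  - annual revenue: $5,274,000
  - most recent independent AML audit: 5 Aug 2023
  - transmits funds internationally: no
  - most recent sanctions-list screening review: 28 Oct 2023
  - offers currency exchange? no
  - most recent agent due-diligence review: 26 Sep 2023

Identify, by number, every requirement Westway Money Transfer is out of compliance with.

1. sanctions-list screening review 66 days ago vs limit 60 → not met
2. BSA-trained employees 15 ≥ 10 → met
3. agent due-diligence review 98 days ago vs limit 90 → not met
4. condition 'transmits funds internationally' does not hold → requirement n/a → met
5. independent AML audit 150 days ago vs limit 180 → met
6. condition 'offers currency exchange' does not hold → requirement n/a → met
7. BSA training 60 days ago vs limit 120 → met
Not met: 1, 3

1, 3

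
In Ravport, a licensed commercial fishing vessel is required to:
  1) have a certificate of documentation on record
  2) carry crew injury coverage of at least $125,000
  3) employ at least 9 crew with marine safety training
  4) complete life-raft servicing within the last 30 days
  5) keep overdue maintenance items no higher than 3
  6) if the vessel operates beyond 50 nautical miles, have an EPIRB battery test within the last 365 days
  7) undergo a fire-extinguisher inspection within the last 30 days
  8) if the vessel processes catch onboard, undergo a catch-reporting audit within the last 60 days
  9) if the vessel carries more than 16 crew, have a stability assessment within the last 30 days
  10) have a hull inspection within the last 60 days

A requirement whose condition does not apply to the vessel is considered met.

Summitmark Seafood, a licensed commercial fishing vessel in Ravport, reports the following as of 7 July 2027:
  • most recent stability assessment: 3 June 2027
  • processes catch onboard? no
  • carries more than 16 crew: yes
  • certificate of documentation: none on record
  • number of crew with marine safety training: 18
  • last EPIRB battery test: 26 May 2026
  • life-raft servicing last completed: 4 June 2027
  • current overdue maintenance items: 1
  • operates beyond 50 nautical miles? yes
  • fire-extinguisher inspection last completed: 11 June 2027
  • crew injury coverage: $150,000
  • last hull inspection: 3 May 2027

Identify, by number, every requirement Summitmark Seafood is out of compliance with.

1. certificate of documentation absent → not met
2. crew injury coverage $150,000 ≥ $125,000 → met
3. crew with marine safety training 18 ≥ 9 → met
4. life-raft servicing 33 days ago vs limit 30 → not met
5. overdue maintenance items 1 ≤ 3 → met
6. condition 'operates beyond 50 nautical miles' holds; EPIRB battery test 407 days ago vs limit 365 → not met
7. fire-extinguisher inspection 26 days ago vs limit 30 → met
8. condition 'processes catch onboard' does not hold → requirement n/a → met
9. condition 'carries more than 16 crew' holds; stability assessment 34 days ago vs limit 30 → not met
10. hull inspection 65 days ago vs limit 60 → not met
Not met: 1, 4, 6, 9, 10

1, 4, 6, 9, 10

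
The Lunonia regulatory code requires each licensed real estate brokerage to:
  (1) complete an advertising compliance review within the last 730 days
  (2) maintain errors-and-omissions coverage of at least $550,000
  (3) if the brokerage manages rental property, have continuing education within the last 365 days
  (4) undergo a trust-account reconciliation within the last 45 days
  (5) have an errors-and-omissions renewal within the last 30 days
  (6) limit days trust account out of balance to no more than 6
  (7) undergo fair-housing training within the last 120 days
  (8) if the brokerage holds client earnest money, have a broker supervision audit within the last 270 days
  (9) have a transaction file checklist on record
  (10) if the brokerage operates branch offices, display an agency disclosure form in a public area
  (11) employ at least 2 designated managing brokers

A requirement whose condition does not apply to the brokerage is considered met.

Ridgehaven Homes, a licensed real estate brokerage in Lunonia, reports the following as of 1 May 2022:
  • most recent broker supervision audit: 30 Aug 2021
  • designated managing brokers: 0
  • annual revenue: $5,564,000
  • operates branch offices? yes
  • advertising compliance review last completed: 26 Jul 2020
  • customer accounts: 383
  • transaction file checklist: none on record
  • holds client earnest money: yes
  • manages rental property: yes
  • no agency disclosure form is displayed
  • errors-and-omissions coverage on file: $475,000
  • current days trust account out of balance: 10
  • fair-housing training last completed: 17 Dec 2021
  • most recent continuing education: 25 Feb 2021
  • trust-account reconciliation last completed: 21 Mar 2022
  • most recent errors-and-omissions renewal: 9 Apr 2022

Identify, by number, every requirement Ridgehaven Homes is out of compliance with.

2, 3, 6, 7, 9, 10, 11

1. advertising compliance review 644 days ago vs limit 730 → met
2. errors-and-omissions coverage $475,000 < $550,000 → not met
3. condition 'manages rental property' holds; continuing education 430 days ago vs limit 365 → not met
4. trust-account reconciliation 41 days ago vs limit 45 → met
5. errors-and-omissions renewal 22 days ago vs limit 30 → met
6. days trust account out of balance 10 > 6 → not met
7. fair-housing training 135 days ago vs limit 120 → not met
8. condition 'holds client earnest money' holds; broker supervision audit 244 days ago vs limit 270 → met
9. transaction file checklist absent → not met
10. condition 'operates branch offices' holds; agency disclosure form absent → not met
11. designated managing brokers 0 < 2 → not met
Not met: 2, 3, 6, 7, 9, 10, 11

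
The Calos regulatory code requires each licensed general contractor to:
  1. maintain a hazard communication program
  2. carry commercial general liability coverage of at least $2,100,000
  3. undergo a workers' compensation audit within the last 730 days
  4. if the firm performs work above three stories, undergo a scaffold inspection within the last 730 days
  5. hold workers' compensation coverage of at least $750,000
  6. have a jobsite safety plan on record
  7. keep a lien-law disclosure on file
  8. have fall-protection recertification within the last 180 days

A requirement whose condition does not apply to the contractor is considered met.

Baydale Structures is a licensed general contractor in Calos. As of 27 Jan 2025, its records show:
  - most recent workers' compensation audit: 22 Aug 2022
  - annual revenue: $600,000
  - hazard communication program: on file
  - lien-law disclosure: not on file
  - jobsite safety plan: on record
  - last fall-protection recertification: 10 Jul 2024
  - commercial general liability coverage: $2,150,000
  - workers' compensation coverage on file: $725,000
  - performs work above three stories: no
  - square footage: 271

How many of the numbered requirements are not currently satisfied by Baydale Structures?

4

1. hazard communication program present → met
2. commercial general liability coverage $2,150,000 ≥ $2,100,000 → met
3. workers' compensation audit 889 days ago vs limit 730 → not met
4. condition 'performs work above three stories' does not hold → requirement n/a → met
5. workers' compensation coverage $725,000 < $750,000 → not met
6. jobsite safety plan present → met
7. lien-law disclosure absent → not met
8. fall-protection recertification 201 days ago vs limit 180 → not met
Not met: 4 of 8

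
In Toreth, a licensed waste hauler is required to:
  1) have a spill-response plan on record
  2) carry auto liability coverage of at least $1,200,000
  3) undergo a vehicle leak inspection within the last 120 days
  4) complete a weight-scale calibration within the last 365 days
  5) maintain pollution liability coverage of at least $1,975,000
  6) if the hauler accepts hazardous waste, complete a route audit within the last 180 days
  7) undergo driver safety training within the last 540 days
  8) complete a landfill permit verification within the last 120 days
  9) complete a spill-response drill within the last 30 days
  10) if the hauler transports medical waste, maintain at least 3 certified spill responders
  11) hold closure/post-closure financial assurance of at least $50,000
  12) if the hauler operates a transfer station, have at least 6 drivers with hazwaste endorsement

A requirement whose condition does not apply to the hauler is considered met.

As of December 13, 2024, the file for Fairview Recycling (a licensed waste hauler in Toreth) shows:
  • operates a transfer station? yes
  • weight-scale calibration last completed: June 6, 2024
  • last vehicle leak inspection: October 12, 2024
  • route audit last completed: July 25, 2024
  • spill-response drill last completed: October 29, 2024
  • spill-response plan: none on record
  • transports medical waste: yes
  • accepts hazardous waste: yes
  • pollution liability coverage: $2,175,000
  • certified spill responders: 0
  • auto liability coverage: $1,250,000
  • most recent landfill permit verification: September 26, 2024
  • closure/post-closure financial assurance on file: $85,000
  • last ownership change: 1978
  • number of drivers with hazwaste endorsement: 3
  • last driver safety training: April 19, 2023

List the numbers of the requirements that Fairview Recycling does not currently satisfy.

1, 7, 9, 10, 12

1. spill-response plan absent → not met
2. auto liability coverage $1,250,000 ≥ $1,200,000 → met
3. vehicle leak inspection 62 days ago vs limit 120 → met
4. weight-scale calibration 190 days ago vs limit 365 → met
5. pollution liability coverage $2,175,000 ≥ $1,975,000 → met
6. condition 'accepts hazardous waste' holds; route audit 141 days ago vs limit 180 → met
7. driver safety training 604 days ago vs limit 540 → not met
8. landfill permit verification 78 days ago vs limit 120 → met
9. spill-response drill 45 days ago vs limit 30 → not met
10. condition 'transports medical waste' holds; certified spill responders 0 < 3 → not met
11. closure/post-closure financial assurance $85,000 ≥ $50,000 → met
12. condition 'operates a transfer station' holds; drivers with hazwaste endorsement 3 < 6 → not met
Not met: 1, 7, 9, 10, 12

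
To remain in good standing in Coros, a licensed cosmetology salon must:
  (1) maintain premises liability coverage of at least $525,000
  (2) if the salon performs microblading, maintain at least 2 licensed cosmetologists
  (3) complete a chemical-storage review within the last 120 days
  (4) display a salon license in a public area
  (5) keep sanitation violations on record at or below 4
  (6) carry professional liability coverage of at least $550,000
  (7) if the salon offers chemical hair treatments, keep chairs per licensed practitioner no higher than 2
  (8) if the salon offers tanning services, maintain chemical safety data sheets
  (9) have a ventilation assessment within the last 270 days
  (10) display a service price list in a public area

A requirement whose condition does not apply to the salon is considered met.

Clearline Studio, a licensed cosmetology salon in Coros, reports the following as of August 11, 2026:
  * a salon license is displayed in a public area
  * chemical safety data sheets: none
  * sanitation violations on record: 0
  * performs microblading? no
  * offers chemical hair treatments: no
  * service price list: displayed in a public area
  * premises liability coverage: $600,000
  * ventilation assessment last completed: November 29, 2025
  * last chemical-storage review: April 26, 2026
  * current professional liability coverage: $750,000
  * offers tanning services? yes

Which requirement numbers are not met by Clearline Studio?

1. premises liability coverage $600,000 ≥ $525,000 → met
2. condition 'performs microblading' does not hold → requirement n/a → met
3. chemical-storage review 107 days ago vs limit 120 → met
4. salon license present → met
5. sanitation violations on record 0 ≤ 4 → met
6. professional liability coverage $750,000 ≥ $550,000 → met
7. condition 'offers chemical hair treatments' does not hold → requirement n/a → met
8. condition 'offers tanning services' holds; chemical safety data sheets absent → not met
9. ventilation assessment 255 days ago vs limit 270 → met
10. service price list present → met
Not met: 8

8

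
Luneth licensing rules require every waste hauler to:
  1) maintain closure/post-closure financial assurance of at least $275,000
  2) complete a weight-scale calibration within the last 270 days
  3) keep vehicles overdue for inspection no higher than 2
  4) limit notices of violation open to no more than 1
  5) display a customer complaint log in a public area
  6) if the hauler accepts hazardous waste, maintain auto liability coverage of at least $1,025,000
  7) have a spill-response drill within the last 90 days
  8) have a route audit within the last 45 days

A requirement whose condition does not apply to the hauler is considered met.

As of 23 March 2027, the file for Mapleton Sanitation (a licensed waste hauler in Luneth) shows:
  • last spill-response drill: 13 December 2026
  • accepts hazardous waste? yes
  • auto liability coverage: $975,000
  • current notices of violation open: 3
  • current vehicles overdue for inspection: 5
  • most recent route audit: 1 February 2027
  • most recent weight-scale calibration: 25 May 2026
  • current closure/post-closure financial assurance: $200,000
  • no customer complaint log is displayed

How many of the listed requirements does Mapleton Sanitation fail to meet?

8

1. closure/post-closure financial assurance $200,000 < $275,000 → not met
2. weight-scale calibration 302 days ago vs limit 270 → not met
3. vehicles overdue for inspection 5 > 2 → not met
4. notices of violation open 3 > 1 → not met
5. customer complaint log absent → not met
6. condition 'accepts hazardous waste' holds; auto liability coverage $975,000 < $1,025,000 → not met
7. spill-response drill 100 days ago vs limit 90 → not met
8. route audit 50 days ago vs limit 45 → not met
Not met: 8 of 8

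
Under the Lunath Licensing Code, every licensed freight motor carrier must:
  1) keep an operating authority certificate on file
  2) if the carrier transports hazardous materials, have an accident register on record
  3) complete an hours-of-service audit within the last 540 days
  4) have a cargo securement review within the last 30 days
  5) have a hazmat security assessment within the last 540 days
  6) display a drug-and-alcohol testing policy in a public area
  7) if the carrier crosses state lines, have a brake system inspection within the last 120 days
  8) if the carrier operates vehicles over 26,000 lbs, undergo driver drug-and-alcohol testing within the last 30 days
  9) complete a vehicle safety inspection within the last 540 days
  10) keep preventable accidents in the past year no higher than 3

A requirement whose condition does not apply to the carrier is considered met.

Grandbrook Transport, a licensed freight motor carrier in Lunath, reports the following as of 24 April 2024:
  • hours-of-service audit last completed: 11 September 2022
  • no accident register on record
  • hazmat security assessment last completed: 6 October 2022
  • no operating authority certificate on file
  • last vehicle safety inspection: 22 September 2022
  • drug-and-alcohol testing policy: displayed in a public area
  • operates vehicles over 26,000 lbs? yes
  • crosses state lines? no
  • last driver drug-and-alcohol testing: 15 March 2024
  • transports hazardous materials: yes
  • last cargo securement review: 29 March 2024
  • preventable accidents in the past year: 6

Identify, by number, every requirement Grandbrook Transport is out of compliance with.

1. operating authority certificate absent → not met
2. condition 'transports hazardous materials' holds; accident register absent → not met
3. hours-of-service audit 591 days ago vs limit 540 → not met
4. cargo securement review 26 days ago vs limit 30 → met
5. hazmat security assessment 566 days ago vs limit 540 → not met
6. drug-and-alcohol testing policy present → met
7. condition 'crosses state lines' does not hold → requirement n/a → met
8. condition 'operates vehicles over 26,000 lbs' holds; driver drug-and-alcohol testing 40 days ago vs limit 30 → not met
9. vehicle safety inspection 580 days ago vs limit 540 → not met
10. preventable accidents in the past year 6 > 3 → not met
Not met: 1, 2, 3, 5, 8, 9, 10

1, 2, 3, 5, 8, 9, 10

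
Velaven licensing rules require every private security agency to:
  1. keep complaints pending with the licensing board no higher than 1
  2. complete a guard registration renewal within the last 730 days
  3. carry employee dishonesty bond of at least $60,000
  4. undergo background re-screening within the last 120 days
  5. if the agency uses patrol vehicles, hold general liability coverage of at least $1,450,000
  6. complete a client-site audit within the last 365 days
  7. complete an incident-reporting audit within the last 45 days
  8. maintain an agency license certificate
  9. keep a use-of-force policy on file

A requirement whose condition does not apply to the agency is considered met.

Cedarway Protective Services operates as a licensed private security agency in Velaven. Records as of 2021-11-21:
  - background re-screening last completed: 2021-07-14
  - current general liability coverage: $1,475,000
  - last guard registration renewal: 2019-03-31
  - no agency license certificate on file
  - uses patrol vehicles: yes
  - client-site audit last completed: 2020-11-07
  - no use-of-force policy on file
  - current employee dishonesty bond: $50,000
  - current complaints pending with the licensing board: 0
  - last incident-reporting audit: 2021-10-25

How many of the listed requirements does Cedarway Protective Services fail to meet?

6

1. complaints pending with the licensing board 0 ≤ 1 → met
2. guard registration renewal 966 days ago vs limit 730 → not met
3. employee dishonesty bond $50,000 < $60,000 → not met
4. background re-screening 130 days ago vs limit 120 → not met
5. condition 'uses patrol vehicles' holds; general liability coverage $1,475,000 ≥ $1,450,000 → met
6. client-site audit 379 days ago vs limit 365 → not met
7. incident-reporting audit 27 days ago vs limit 45 → met
8. agency license certificate absent → not met
9. use-of-force policy absent → not met
Not met: 6 of 9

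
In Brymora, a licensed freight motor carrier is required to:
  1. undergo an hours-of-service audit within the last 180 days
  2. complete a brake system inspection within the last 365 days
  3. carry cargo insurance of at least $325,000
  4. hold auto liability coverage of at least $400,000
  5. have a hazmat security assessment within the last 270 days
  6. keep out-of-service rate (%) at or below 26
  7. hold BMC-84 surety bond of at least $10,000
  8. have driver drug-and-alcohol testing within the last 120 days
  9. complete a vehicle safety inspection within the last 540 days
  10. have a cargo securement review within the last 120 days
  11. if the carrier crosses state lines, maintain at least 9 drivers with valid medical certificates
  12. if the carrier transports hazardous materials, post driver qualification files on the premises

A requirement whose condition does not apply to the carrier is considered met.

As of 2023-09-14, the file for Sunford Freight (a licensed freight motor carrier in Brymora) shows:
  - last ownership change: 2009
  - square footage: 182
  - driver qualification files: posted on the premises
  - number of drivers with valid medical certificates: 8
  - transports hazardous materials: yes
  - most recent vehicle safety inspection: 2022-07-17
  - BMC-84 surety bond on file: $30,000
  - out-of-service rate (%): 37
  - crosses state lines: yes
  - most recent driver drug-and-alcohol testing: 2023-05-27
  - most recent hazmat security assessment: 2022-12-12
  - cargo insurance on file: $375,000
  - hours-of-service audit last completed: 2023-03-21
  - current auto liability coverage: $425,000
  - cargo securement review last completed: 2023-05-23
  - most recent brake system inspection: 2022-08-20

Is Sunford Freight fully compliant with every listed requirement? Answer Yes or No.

1. hours-of-service audit 177 days ago vs limit 180 → met
2. brake system inspection 390 days ago vs limit 365 → not met
3. cargo insurance $375,000 ≥ $325,000 → met
4. auto liability coverage $425,000 ≥ $400,000 → met
5. hazmat security assessment 276 days ago vs limit 270 → not met
6. out-of-service rate (%) 37 > 26 → not met
7. BMC-84 surety bond $30,000 ≥ $10,000 → met
8. driver drug-and-alcohol testing 110 days ago vs limit 120 → met
9. vehicle safety inspection 424 days ago vs limit 540 → met
10. cargo securement review 114 days ago vs limit 120 → met
11. condition 'crosses state lines' holds; drivers with valid medical certificates 8 < 9 → not met
12. condition 'transports hazardous materials' holds; driver qualification files present → met
Not met: 2, 5, 6, 11

No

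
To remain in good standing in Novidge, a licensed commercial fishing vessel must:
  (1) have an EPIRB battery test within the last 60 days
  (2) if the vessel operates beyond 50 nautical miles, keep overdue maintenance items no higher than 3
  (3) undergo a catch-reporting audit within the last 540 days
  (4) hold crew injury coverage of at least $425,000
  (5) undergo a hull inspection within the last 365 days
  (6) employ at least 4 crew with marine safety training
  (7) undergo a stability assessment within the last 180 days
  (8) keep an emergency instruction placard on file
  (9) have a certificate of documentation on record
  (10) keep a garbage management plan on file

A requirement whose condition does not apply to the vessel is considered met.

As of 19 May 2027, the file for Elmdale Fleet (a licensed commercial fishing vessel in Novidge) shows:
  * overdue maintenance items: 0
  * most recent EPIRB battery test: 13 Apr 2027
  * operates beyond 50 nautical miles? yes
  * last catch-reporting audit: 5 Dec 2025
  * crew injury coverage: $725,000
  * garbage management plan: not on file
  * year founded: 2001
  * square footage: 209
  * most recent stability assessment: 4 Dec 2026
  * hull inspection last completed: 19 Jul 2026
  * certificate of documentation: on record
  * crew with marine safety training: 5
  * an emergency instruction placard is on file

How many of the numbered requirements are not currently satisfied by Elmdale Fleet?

1

1. EPIRB battery test 36 days ago vs limit 60 → met
2. condition 'operates beyond 50 nautical miles' holds; overdue maintenance items 0 ≤ 3 → met
3. catch-reporting audit 530 days ago vs limit 540 → met
4. crew injury coverage $725,000 ≥ $425,000 → met
5. hull inspection 304 days ago vs limit 365 → met
6. crew with marine safety training 5 ≥ 4 → met
7. stability assessment 166 days ago vs limit 180 → met
8. emergency instruction placard present → met
9. certificate of documentation present → met
10. garbage management plan absent → not met
Not met: 1 of 10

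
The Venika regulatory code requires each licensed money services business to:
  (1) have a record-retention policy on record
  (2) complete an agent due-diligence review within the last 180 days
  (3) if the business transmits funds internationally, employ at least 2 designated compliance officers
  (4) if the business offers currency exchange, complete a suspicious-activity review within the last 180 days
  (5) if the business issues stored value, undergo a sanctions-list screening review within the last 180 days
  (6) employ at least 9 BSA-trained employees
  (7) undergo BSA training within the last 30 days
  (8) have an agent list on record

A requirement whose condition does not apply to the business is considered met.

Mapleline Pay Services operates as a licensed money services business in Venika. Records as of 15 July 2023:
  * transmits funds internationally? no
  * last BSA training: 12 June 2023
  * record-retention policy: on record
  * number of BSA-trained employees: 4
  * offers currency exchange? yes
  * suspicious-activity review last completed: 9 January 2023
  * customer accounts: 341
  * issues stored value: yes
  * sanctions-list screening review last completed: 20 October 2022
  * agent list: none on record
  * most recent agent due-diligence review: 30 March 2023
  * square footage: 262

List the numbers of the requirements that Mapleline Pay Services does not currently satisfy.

4, 5, 6, 7, 8

1. record-retention policy present → met
2. agent due-diligence review 107 days ago vs limit 180 → met
3. condition 'transmits funds internationally' does not hold → requirement n/a → met
4. condition 'offers currency exchange' holds; suspicious-activity review 187 days ago vs limit 180 → not met
5. condition 'issues stored value' holds; sanctions-list screening review 268 days ago vs limit 180 → not met
6. BSA-trained employees 4 < 9 → not met
7. BSA training 33 days ago vs limit 30 → not met
8. agent list absent → not met
Not met: 4, 5, 6, 7, 8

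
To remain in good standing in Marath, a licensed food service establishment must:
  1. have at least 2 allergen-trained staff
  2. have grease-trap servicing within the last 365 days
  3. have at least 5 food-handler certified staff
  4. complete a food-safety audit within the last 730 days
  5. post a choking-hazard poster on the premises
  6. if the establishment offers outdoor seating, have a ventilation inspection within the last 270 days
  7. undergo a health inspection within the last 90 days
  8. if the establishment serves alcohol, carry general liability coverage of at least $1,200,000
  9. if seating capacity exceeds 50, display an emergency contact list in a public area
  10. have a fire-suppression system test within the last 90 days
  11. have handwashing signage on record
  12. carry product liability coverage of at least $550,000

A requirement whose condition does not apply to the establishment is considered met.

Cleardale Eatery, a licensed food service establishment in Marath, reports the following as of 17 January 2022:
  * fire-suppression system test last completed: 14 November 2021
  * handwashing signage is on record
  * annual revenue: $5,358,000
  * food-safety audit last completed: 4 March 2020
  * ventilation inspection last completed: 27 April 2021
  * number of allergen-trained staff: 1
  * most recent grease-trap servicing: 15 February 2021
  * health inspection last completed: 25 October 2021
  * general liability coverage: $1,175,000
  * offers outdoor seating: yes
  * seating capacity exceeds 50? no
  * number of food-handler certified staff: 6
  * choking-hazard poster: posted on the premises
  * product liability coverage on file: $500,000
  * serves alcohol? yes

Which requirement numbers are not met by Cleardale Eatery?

1. allergen-trained staff 1 < 2 → not met
2. grease-trap servicing 336 days ago vs limit 365 → met
3. food-handler certified staff 6 ≥ 5 → met
4. food-safety audit 684 days ago vs limit 730 → met
5. choking-hazard poster present → met
6. condition 'offers outdoor seating' holds; ventilation inspection 265 days ago vs limit 270 → met
7. health inspection 84 days ago vs limit 90 → met
8. condition 'serves alcohol' holds; general liability coverage $1,175,000 < $1,200,000 → not met
9. condition 'seating capacity exceeds 50' does not hold → requirement n/a → met
10. fire-suppression system test 64 days ago vs limit 90 → met
11. handwashing signage present → met
12. product liability coverage $500,000 < $550,000 → not met
Not met: 1, 8, 12

1, 8, 12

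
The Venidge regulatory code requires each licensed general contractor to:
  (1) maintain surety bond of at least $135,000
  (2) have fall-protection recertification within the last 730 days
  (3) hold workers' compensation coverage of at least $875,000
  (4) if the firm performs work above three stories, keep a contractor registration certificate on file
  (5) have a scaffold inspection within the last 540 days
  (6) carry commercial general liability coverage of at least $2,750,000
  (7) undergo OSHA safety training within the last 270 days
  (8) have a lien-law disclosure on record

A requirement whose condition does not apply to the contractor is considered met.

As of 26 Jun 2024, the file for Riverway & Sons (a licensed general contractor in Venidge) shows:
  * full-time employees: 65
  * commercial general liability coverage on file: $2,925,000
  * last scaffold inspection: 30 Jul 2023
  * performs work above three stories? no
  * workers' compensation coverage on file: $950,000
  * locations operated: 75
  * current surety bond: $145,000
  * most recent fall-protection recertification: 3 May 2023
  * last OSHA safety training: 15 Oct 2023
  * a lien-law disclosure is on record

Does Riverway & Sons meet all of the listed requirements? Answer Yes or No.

Yes

1. surety bond $145,000 ≥ $135,000 → met
2. fall-protection recertification 420 days ago vs limit 730 → met
3. workers' compensation coverage $950,000 ≥ $875,000 → met
4. condition 'performs work above three stories' does not hold → requirement n/a → met
5. scaffold inspection 332 days ago vs limit 540 → met
6. commercial general liability coverage $2,925,000 ≥ $2,750,000 → met
7. OSHA safety training 255 days ago vs limit 270 → met
8. lien-law disclosure present → met
All met.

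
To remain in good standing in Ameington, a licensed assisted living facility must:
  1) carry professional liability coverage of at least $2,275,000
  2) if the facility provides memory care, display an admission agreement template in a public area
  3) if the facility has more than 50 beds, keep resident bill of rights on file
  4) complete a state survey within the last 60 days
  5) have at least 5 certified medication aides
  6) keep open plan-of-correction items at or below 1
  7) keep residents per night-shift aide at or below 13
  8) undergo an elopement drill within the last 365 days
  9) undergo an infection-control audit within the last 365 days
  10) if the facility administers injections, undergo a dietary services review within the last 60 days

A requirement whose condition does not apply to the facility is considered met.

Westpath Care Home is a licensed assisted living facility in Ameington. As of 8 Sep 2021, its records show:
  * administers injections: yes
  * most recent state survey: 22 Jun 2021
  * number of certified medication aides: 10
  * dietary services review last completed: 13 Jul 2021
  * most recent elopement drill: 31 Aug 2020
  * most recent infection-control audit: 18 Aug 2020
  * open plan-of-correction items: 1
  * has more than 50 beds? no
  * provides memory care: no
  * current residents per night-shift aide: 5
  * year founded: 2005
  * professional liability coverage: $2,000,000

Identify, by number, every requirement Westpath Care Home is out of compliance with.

1, 4, 8, 9

1. professional liability coverage $2,000,000 < $2,275,000 → not met
2. condition 'provides memory care' does not hold → requirement n/a → met
3. condition 'has more than 50 beds' does not hold → requirement n/a → met
4. state survey 78 days ago vs limit 60 → not met
5. certified medication aides 10 ≥ 5 → met
6. open plan-of-correction items 1 ≤ 1 → met
7. residents per night-shift aide 5 ≤ 13 → met
8. elopement drill 373 days ago vs limit 365 → not met
9. infection-control audit 386 days ago vs limit 365 → not met
10. condition 'administers injections' holds; dietary services review 57 days ago vs limit 60 → met
Not met: 1, 4, 8, 9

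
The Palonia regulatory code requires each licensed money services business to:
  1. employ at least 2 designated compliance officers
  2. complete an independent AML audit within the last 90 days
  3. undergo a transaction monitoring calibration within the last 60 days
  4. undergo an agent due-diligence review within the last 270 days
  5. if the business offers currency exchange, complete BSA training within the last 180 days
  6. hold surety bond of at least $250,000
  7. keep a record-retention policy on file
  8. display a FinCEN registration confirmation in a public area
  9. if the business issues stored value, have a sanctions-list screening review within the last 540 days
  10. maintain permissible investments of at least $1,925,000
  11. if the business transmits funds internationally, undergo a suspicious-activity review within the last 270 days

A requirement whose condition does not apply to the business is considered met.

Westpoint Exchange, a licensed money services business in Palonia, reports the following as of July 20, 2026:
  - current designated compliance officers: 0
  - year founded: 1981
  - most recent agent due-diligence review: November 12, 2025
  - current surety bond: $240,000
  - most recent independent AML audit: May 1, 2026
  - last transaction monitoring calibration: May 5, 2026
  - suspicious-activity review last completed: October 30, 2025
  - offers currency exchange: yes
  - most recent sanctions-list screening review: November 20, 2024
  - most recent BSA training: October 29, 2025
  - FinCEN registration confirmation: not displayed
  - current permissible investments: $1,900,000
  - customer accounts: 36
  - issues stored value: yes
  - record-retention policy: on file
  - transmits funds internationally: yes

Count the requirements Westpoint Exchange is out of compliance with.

1. designated compliance officers 0 < 2 → not met
2. independent AML audit 80 days ago vs limit 90 → met
3. transaction monitoring calibration 76 days ago vs limit 60 → not met
4. agent due-diligence review 250 days ago vs limit 270 → met
5. condition 'offers currency exchange' holds; BSA training 264 days ago vs limit 180 → not met
6. surety bond $240,000 < $250,000 → not met
7. record-retention policy present → met
8. FinCEN registration confirmation absent → not met
9. condition 'issues stored value' holds; sanctions-list screening review 607 days ago vs limit 540 → not met
10. permissible investments $1,900,000 < $1,925,000 → not met
11. condition 'transmits funds internationally' holds; suspicious-activity review 263 days ago vs limit 270 → met
Not met: 7 of 11

7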